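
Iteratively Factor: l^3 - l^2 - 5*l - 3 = (l + 1)*(l^2 - 2*l - 3) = (l - 3)*(l + 1)*(l + 1)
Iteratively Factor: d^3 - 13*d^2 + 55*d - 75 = (d - 5)*(d^2 - 8*d + 15) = (d - 5)*(d - 3)*(d - 5)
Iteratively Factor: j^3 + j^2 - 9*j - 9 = (j - 3)*(j^2 + 4*j + 3) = (j - 3)*(j + 1)*(j + 3)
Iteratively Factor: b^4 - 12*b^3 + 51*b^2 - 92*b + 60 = (b - 2)*(b^3 - 10*b^2 + 31*b - 30) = (b - 3)*(b - 2)*(b^2 - 7*b + 10) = (b - 5)*(b - 3)*(b - 2)*(b - 2)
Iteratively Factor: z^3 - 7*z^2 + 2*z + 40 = (z - 4)*(z^2 - 3*z - 10) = (z - 4)*(z + 2)*(z - 5)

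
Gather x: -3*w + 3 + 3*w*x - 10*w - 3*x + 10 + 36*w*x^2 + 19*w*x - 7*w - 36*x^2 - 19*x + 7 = -20*w + x^2*(36*w - 36) + x*(22*w - 22) + 20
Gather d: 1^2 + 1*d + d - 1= 2*d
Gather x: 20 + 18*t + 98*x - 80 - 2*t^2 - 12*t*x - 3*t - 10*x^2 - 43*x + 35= -2*t^2 + 15*t - 10*x^2 + x*(55 - 12*t) - 25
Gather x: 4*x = 4*x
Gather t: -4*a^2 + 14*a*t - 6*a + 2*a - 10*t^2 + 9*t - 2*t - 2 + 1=-4*a^2 - 4*a - 10*t^2 + t*(14*a + 7) - 1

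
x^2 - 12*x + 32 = (x - 8)*(x - 4)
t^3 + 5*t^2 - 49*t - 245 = (t - 7)*(t + 5)*(t + 7)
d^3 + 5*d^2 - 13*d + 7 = (d - 1)^2*(d + 7)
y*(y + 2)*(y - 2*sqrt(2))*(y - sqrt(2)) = y^4 - 3*sqrt(2)*y^3 + 2*y^3 - 6*sqrt(2)*y^2 + 4*y^2 + 8*y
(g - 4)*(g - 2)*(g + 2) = g^3 - 4*g^2 - 4*g + 16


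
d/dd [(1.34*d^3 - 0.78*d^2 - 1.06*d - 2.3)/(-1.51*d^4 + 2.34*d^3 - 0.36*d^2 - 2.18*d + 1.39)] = (2.0234*d^6 - 2.3556*d^5 - 3.459*d^4 - 14.7736*d^3 + 23.0526*d^2 - 3.8244*d - 6.4874)/(2.2801*d^8 - 7.0668*d^7 + 6.5628*d^6 + 4.8988*d^5 - 14.2706*d^4 + 8.0748*d^3 + 3.7516*d^2 - 6.0604*d + 1.9321)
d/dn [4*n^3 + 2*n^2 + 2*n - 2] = 12*n^2 + 4*n + 2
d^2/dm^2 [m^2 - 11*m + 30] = 2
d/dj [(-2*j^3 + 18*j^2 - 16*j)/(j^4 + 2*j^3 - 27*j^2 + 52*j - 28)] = 2*(j^3 - 14*j^2 - 28*j - 112)/(j^5 + 8*j^4 - 23*j^3 - 134*j^2 + 476*j - 392)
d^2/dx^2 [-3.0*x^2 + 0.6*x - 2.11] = -6.00000000000000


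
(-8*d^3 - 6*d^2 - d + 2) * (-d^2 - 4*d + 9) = 8*d^5 + 38*d^4 - 47*d^3 - 52*d^2 - 17*d + 18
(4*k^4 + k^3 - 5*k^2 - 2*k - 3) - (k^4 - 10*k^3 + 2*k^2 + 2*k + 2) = 3*k^4 + 11*k^3 - 7*k^2 - 4*k - 5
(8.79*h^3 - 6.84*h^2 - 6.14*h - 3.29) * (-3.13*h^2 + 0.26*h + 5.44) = -27.5127*h^5 + 23.6946*h^4 + 65.2574*h^3 - 28.5083*h^2 - 34.257*h - 17.8976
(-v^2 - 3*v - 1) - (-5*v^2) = 4*v^2 - 3*v - 1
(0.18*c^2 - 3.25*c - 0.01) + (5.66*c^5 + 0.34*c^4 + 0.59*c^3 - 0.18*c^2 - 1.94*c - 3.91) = 5.66*c^5 + 0.34*c^4 + 0.59*c^3 - 5.19*c - 3.92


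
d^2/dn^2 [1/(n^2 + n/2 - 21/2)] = 4*(-4*n^2 - 2*n + (4*n + 1)^2 + 42)/(2*n^2 + n - 21)^3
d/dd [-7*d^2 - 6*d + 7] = -14*d - 6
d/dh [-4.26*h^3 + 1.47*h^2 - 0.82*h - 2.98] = -12.78*h^2 + 2.94*h - 0.82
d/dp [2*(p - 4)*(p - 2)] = 4*p - 12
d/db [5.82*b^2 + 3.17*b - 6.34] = 11.64*b + 3.17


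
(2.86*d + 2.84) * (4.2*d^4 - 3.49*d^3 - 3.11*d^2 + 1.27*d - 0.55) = 12.012*d^5 + 1.9466*d^4 - 18.8062*d^3 - 5.2002*d^2 + 2.0338*d - 1.562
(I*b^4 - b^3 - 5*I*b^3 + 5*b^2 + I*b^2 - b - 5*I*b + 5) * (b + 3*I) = I*b^5 - 4*b^4 - 5*I*b^4 + 20*b^3 - 2*I*b^3 - 4*b^2 + 10*I*b^2 + 20*b - 3*I*b + 15*I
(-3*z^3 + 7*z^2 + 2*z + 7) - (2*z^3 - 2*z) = -5*z^3 + 7*z^2 + 4*z + 7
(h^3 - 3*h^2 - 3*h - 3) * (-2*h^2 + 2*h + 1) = -2*h^5 + 8*h^4 + h^3 - 3*h^2 - 9*h - 3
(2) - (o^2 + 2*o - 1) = -o^2 - 2*o + 3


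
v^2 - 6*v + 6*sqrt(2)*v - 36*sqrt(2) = (v - 6)*(v + 6*sqrt(2))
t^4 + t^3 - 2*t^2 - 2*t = t*(t + 1)*(t - sqrt(2))*(t + sqrt(2))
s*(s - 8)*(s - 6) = s^3 - 14*s^2 + 48*s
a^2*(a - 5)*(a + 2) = a^4 - 3*a^3 - 10*a^2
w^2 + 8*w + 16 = (w + 4)^2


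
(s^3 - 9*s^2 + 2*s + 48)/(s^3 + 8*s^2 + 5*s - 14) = (s^2 - 11*s + 24)/(s^2 + 6*s - 7)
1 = 1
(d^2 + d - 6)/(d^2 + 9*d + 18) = (d - 2)/(d + 6)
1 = 1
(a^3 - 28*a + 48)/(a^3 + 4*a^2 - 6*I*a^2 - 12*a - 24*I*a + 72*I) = (a - 4)/(a - 6*I)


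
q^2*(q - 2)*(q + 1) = q^4 - q^3 - 2*q^2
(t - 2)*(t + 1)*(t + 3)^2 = t^4 + 5*t^3 + t^2 - 21*t - 18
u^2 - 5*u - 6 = (u - 6)*(u + 1)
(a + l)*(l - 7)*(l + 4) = a*l^2 - 3*a*l - 28*a + l^3 - 3*l^2 - 28*l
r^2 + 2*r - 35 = (r - 5)*(r + 7)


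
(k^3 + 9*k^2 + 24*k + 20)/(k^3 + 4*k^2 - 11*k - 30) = (k + 2)/(k - 3)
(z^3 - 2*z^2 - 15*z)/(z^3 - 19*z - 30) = z/(z + 2)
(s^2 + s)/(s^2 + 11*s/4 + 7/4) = 4*s/(4*s + 7)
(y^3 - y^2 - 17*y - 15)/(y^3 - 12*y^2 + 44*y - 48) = (y^3 - y^2 - 17*y - 15)/(y^3 - 12*y^2 + 44*y - 48)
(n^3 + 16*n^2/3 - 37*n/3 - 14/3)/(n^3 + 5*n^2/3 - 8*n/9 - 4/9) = 3*(n^2 + 5*n - 14)/(3*n^2 + 4*n - 4)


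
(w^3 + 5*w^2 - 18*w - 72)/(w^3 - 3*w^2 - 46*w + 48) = (w^2 - w - 12)/(w^2 - 9*w + 8)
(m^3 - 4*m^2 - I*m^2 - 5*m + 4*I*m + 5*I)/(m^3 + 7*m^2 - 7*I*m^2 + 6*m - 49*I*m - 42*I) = (m^2 - m*(5 + I) + 5*I)/(m^2 + m*(6 - 7*I) - 42*I)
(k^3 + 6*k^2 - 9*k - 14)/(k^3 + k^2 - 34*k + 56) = (k + 1)/(k - 4)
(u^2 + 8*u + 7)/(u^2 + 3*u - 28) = (u + 1)/(u - 4)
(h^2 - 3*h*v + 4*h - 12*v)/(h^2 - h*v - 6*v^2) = (h + 4)/(h + 2*v)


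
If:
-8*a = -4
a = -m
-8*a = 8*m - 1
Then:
No Solution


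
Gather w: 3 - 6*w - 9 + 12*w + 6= 6*w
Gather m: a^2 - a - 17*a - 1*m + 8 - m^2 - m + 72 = a^2 - 18*a - m^2 - 2*m + 80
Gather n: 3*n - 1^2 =3*n - 1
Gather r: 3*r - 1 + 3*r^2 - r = 3*r^2 + 2*r - 1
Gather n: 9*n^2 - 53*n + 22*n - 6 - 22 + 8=9*n^2 - 31*n - 20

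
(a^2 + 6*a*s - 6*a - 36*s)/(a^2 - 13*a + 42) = (a + 6*s)/(a - 7)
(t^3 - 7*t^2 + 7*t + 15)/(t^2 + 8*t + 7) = (t^2 - 8*t + 15)/(t + 7)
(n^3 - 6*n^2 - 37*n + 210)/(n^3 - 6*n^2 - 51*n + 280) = (n^2 - n - 42)/(n^2 - n - 56)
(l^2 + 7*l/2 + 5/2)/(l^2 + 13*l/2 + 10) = (l + 1)/(l + 4)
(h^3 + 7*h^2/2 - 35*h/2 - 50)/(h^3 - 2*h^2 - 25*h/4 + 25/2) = 2*(h^2 + h - 20)/(2*h^2 - 9*h + 10)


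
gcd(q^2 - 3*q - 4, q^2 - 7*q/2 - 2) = q - 4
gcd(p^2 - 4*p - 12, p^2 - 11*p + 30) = p - 6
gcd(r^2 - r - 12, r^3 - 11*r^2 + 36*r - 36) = 1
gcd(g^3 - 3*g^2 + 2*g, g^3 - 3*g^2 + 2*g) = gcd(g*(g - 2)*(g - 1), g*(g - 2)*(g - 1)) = g^3 - 3*g^2 + 2*g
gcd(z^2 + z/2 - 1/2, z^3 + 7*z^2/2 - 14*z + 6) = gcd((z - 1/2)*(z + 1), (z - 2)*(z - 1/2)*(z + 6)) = z - 1/2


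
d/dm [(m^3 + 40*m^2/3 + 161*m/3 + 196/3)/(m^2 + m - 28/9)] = 3*(3*m^2 - 8*m - 128)/(9*m^2 - 24*m + 16)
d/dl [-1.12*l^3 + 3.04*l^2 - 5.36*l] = -3.36*l^2 + 6.08*l - 5.36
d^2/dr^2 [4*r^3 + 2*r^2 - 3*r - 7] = 24*r + 4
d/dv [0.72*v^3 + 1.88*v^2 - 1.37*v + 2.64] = 2.16*v^2 + 3.76*v - 1.37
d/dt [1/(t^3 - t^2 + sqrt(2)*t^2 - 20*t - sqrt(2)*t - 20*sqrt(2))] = (-3*t^2 - 2*sqrt(2)*t + 2*t + sqrt(2) + 20)/(-t^3 - sqrt(2)*t^2 + t^2 + sqrt(2)*t + 20*t + 20*sqrt(2))^2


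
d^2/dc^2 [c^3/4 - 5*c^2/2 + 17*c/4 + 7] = 3*c/2 - 5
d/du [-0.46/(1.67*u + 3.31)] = 0.7682/(1.67*u + 3.31)^2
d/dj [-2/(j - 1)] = 2/(j - 1)^2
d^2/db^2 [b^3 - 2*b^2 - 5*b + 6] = 6*b - 4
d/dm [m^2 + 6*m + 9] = 2*m + 6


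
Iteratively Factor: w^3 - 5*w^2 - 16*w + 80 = (w - 4)*(w^2 - w - 20) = (w - 5)*(w - 4)*(w + 4)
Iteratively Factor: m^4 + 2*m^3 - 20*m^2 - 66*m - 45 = (m - 5)*(m^3 + 7*m^2 + 15*m + 9) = (m - 5)*(m + 3)*(m^2 + 4*m + 3) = (m - 5)*(m + 3)^2*(m + 1)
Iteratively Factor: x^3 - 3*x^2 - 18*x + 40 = (x - 5)*(x^2 + 2*x - 8) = (x - 5)*(x - 2)*(x + 4)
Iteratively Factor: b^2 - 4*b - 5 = (b + 1)*(b - 5)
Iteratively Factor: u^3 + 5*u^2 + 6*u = (u)*(u^2 + 5*u + 6) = u*(u + 3)*(u + 2)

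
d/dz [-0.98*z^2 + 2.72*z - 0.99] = 2.72 - 1.96*z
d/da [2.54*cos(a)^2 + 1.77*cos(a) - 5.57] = -(5.08*cos(a) + 1.77)*sin(a)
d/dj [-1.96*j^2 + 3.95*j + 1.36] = 3.95 - 3.92*j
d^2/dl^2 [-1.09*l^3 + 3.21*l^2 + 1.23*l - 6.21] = 6.42 - 6.54*l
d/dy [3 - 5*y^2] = -10*y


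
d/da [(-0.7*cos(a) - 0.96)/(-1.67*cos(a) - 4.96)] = -1.8688*sin(a)/(1.67*cos(a) + 4.96)^2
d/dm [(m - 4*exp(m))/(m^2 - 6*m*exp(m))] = (2*m^2*exp(m) - m^2 + 8*m*exp(m) - 24*exp(2*m))/(m^2*(m^2 - 12*m*exp(m) + 36*exp(2*m)))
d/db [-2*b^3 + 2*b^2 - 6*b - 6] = -6*b^2 + 4*b - 6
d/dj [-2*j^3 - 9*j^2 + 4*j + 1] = -6*j^2 - 18*j + 4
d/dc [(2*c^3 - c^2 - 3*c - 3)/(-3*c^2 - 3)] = (-2*c^4 - 9*c^2 - 4*c + 3)/(3*(c^4 + 2*c^2 + 1))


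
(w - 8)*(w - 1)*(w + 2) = w^3 - 7*w^2 - 10*w + 16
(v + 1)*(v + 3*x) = v^2 + 3*v*x + v + 3*x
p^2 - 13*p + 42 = (p - 7)*(p - 6)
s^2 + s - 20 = (s - 4)*(s + 5)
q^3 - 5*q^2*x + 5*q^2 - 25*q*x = q*(q + 5)*(q - 5*x)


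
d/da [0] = 0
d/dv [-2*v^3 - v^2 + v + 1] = -6*v^2 - 2*v + 1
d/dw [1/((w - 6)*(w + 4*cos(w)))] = ((6 - w)*(w + 4*cos(w)) + (w - 6)^2*(4*sin(w) - 1))/((w - 6)^3*(w + 4*cos(w))^2)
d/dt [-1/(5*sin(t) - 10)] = cos(t)/(5*(sin(t) - 2)^2)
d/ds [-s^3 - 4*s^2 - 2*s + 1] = -3*s^2 - 8*s - 2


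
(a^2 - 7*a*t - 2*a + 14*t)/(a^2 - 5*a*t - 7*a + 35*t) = (a^2 - 7*a*t - 2*a + 14*t)/(a^2 - 5*a*t - 7*a + 35*t)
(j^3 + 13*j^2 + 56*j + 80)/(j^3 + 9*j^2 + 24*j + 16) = (j + 5)/(j + 1)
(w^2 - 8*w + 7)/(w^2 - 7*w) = (w - 1)/w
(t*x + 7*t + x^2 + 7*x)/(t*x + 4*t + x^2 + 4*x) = (x + 7)/(x + 4)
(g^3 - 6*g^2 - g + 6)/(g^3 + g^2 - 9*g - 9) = (g^2 - 7*g + 6)/(g^2 - 9)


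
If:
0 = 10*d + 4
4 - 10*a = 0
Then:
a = 2/5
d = -2/5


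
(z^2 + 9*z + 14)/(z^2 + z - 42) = (z + 2)/(z - 6)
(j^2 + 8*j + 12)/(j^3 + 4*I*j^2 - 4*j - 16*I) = (j + 6)/(j^2 + j*(-2 + 4*I) - 8*I)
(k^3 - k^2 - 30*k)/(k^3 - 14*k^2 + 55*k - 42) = k*(k + 5)/(k^2 - 8*k + 7)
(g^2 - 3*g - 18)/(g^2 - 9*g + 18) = (g + 3)/(g - 3)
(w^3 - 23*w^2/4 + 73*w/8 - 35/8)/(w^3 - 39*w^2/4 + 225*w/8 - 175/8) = (w - 1)/(w - 5)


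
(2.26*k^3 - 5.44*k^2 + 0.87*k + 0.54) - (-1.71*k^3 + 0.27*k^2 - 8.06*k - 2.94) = 3.97*k^3 - 5.71*k^2 + 8.93*k + 3.48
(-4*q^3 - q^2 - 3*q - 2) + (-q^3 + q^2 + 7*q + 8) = -5*q^3 + 4*q + 6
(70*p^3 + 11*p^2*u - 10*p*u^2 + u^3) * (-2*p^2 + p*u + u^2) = -140*p^5 + 48*p^4*u + 101*p^3*u^2 - p^2*u^3 - 9*p*u^4 + u^5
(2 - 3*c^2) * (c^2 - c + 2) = -3*c^4 + 3*c^3 - 4*c^2 - 2*c + 4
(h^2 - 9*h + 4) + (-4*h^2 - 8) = -3*h^2 - 9*h - 4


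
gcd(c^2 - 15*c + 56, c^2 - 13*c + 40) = c - 8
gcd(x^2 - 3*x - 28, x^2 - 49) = x - 7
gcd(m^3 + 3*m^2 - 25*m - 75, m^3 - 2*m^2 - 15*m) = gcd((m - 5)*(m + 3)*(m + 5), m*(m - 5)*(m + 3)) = m^2 - 2*m - 15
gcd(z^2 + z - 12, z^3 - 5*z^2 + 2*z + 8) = 1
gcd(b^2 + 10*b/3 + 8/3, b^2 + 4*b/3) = b + 4/3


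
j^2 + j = j*(j + 1)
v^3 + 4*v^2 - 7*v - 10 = (v - 2)*(v + 1)*(v + 5)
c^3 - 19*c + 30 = (c - 3)*(c - 2)*(c + 5)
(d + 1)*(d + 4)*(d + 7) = d^3 + 12*d^2 + 39*d + 28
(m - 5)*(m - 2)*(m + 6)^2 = m^4 + 5*m^3 - 38*m^2 - 132*m + 360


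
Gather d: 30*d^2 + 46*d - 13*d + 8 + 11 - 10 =30*d^2 + 33*d + 9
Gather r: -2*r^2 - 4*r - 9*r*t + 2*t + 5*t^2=-2*r^2 + r*(-9*t - 4) + 5*t^2 + 2*t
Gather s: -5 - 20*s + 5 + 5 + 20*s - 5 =0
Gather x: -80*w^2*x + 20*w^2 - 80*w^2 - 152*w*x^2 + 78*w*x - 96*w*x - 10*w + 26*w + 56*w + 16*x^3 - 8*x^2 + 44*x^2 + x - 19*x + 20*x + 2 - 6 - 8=-60*w^2 + 72*w + 16*x^3 + x^2*(36 - 152*w) + x*(-80*w^2 - 18*w + 2) - 12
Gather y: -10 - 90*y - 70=-90*y - 80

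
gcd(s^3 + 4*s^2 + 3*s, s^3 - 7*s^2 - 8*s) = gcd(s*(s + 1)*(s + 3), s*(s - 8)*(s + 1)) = s^2 + s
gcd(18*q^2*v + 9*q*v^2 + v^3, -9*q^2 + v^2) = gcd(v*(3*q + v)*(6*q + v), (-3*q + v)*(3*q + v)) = 3*q + v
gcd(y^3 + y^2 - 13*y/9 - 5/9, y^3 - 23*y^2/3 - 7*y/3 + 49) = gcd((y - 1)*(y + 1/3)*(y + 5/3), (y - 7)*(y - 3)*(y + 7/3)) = 1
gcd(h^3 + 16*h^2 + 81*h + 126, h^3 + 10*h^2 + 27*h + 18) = h^2 + 9*h + 18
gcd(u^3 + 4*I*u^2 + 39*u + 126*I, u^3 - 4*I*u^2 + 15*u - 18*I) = u^2 - 3*I*u + 18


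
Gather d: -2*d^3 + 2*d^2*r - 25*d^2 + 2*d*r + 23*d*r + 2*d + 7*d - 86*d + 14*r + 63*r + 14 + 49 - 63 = -2*d^3 + d^2*(2*r - 25) + d*(25*r - 77) + 77*r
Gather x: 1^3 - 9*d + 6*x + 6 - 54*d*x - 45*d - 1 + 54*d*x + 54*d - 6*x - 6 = 0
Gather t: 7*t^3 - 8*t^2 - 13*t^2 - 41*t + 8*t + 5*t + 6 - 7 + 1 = 7*t^3 - 21*t^2 - 28*t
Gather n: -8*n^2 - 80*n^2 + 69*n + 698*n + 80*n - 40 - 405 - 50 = -88*n^2 + 847*n - 495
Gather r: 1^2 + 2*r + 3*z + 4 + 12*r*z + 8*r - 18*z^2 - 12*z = r*(12*z + 10) - 18*z^2 - 9*z + 5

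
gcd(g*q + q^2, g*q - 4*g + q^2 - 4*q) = g + q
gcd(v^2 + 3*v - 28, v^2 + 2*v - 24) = v - 4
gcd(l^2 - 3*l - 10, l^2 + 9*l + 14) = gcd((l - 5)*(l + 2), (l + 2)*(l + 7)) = l + 2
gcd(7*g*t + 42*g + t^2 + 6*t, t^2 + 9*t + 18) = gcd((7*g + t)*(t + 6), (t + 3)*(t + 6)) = t + 6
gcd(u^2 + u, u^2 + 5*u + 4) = u + 1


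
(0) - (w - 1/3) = 1/3 - w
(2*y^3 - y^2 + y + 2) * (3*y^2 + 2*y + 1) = 6*y^5 + y^4 + 3*y^3 + 7*y^2 + 5*y + 2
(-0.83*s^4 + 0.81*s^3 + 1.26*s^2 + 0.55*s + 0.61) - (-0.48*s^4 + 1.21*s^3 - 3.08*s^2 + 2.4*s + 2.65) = -0.35*s^4 - 0.4*s^3 + 4.34*s^2 - 1.85*s - 2.04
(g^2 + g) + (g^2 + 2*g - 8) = 2*g^2 + 3*g - 8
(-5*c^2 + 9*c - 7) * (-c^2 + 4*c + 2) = 5*c^4 - 29*c^3 + 33*c^2 - 10*c - 14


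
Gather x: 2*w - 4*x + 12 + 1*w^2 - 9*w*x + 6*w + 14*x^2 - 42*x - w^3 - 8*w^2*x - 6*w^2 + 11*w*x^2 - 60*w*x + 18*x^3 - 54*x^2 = -w^3 - 5*w^2 + 8*w + 18*x^3 + x^2*(11*w - 40) + x*(-8*w^2 - 69*w - 46) + 12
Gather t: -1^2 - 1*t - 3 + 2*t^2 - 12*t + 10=2*t^2 - 13*t + 6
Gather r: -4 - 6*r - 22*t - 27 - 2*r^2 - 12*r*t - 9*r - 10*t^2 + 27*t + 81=-2*r^2 + r*(-12*t - 15) - 10*t^2 + 5*t + 50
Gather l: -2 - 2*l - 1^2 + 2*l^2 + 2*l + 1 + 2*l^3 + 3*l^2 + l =2*l^3 + 5*l^2 + l - 2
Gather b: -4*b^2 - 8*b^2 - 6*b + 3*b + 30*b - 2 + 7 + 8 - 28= -12*b^2 + 27*b - 15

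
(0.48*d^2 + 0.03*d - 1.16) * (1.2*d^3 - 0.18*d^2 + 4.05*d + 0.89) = 0.576*d^5 - 0.0504*d^4 + 0.5466*d^3 + 0.7575*d^2 - 4.6713*d - 1.0324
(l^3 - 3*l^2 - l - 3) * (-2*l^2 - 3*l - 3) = -2*l^5 + 3*l^4 + 8*l^3 + 18*l^2 + 12*l + 9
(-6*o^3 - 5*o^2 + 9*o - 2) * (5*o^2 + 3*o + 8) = -30*o^5 - 43*o^4 - 18*o^3 - 23*o^2 + 66*o - 16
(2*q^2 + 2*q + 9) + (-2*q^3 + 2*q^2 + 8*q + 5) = -2*q^3 + 4*q^2 + 10*q + 14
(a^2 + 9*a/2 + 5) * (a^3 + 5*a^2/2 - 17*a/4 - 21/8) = a^5 + 7*a^4 + 12*a^3 - 37*a^2/4 - 529*a/16 - 105/8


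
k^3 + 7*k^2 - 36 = (k - 2)*(k + 3)*(k + 6)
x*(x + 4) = x^2 + 4*x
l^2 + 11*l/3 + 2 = (l + 2/3)*(l + 3)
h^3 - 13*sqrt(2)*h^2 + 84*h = h*(h - 7*sqrt(2))*(h - 6*sqrt(2))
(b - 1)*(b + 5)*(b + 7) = b^3 + 11*b^2 + 23*b - 35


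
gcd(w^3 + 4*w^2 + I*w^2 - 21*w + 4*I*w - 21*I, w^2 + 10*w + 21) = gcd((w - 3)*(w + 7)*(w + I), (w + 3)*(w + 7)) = w + 7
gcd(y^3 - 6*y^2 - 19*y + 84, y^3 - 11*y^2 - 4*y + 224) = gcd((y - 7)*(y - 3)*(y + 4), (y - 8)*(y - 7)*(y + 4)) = y^2 - 3*y - 28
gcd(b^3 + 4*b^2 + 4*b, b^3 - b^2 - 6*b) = b^2 + 2*b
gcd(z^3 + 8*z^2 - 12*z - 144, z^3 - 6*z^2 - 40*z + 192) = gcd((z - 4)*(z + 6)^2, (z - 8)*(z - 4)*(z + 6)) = z^2 + 2*z - 24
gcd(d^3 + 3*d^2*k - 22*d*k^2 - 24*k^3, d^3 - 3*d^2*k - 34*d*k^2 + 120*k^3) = d^2 + 2*d*k - 24*k^2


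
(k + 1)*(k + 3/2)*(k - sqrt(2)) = k^3 - sqrt(2)*k^2 + 5*k^2/2 - 5*sqrt(2)*k/2 + 3*k/2 - 3*sqrt(2)/2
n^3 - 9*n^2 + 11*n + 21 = (n - 7)*(n - 3)*(n + 1)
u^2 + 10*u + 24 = (u + 4)*(u + 6)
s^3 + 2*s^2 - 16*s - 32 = (s - 4)*(s + 2)*(s + 4)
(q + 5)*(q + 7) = q^2 + 12*q + 35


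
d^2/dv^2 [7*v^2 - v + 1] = 14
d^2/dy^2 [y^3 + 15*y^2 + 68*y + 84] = 6*y + 30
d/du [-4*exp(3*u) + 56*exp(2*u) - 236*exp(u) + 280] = (-12*exp(2*u) + 112*exp(u) - 236)*exp(u)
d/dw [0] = 0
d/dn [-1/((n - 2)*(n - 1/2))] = 2*(4*n - 5)/((n - 2)^2*(2*n - 1)^2)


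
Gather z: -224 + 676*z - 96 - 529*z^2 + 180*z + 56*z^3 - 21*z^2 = 56*z^3 - 550*z^2 + 856*z - 320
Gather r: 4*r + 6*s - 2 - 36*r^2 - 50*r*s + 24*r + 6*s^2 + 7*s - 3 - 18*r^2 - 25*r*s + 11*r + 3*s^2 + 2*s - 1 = -54*r^2 + r*(39 - 75*s) + 9*s^2 + 15*s - 6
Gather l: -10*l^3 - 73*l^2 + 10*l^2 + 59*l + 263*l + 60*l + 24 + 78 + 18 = -10*l^3 - 63*l^2 + 382*l + 120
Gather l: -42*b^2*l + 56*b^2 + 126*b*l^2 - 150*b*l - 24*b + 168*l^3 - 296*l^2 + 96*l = 56*b^2 - 24*b + 168*l^3 + l^2*(126*b - 296) + l*(-42*b^2 - 150*b + 96)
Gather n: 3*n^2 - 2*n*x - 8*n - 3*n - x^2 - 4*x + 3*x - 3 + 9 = 3*n^2 + n*(-2*x - 11) - x^2 - x + 6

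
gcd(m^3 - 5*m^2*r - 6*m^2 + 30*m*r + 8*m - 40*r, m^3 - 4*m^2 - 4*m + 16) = m^2 - 6*m + 8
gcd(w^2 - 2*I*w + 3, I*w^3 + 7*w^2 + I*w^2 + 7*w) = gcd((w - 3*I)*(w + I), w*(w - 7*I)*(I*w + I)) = 1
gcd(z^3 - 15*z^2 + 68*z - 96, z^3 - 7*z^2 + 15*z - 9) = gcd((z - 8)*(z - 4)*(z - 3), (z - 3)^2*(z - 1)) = z - 3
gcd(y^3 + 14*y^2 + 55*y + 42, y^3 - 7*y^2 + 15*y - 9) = 1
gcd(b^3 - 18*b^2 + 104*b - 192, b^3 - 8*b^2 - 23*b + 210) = b - 6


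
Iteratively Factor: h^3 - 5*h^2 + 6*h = (h - 2)*(h^2 - 3*h) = (h - 3)*(h - 2)*(h)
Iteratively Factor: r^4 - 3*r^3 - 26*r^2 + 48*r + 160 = (r + 2)*(r^3 - 5*r^2 - 16*r + 80) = (r - 4)*(r + 2)*(r^2 - r - 20) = (r - 4)*(r + 2)*(r + 4)*(r - 5)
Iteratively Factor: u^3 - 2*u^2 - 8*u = (u - 4)*(u^2 + 2*u) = (u - 4)*(u + 2)*(u)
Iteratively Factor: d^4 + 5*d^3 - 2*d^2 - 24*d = (d - 2)*(d^3 + 7*d^2 + 12*d) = (d - 2)*(d + 3)*(d^2 + 4*d) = d*(d - 2)*(d + 3)*(d + 4)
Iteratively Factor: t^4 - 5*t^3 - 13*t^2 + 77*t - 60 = (t - 3)*(t^3 - 2*t^2 - 19*t + 20) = (t - 3)*(t - 1)*(t^2 - t - 20) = (t - 3)*(t - 1)*(t + 4)*(t - 5)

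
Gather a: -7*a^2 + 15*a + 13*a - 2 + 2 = -7*a^2 + 28*a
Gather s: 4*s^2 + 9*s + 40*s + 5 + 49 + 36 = 4*s^2 + 49*s + 90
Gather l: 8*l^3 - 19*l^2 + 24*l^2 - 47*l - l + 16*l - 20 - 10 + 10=8*l^3 + 5*l^2 - 32*l - 20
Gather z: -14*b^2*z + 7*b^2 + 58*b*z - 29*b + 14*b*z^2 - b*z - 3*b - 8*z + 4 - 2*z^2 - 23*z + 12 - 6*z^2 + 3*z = 7*b^2 - 32*b + z^2*(14*b - 8) + z*(-14*b^2 + 57*b - 28) + 16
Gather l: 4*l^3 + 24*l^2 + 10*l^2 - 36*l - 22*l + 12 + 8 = 4*l^3 + 34*l^2 - 58*l + 20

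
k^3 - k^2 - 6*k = k*(k - 3)*(k + 2)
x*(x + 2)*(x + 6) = x^3 + 8*x^2 + 12*x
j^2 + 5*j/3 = j*(j + 5/3)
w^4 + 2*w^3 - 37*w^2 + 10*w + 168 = (w - 4)*(w - 3)*(w + 2)*(w + 7)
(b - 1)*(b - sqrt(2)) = b^2 - sqrt(2)*b - b + sqrt(2)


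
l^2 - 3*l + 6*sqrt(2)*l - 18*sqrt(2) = (l - 3)*(l + 6*sqrt(2))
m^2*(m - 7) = m^3 - 7*m^2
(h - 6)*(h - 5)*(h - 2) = h^3 - 13*h^2 + 52*h - 60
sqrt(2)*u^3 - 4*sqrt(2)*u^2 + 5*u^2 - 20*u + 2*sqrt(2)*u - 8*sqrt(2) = (u - 4)*(u + 2*sqrt(2))*(sqrt(2)*u + 1)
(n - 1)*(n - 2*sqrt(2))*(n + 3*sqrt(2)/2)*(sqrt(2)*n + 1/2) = sqrt(2)*n^4 - sqrt(2)*n^3 - n^3/2 - 25*sqrt(2)*n^2/4 + n^2/2 - 3*n + 25*sqrt(2)*n/4 + 3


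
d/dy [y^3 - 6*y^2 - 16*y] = 3*y^2 - 12*y - 16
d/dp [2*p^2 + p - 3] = 4*p + 1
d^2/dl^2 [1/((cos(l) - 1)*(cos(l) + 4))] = (-4*sin(l)^4 + 27*sin(l)^2 - 3*cos(l)/4 - 9*cos(3*l)/4 + 3)/((cos(l) - 1)^3*(cos(l) + 4)^3)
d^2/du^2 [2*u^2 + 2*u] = 4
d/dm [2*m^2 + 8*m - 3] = 4*m + 8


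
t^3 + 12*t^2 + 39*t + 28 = (t + 1)*(t + 4)*(t + 7)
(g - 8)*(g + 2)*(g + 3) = g^3 - 3*g^2 - 34*g - 48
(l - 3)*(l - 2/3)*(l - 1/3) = l^3 - 4*l^2 + 29*l/9 - 2/3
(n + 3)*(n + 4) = n^2 + 7*n + 12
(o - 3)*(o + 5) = o^2 + 2*o - 15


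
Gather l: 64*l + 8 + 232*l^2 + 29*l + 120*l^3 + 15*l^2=120*l^3 + 247*l^2 + 93*l + 8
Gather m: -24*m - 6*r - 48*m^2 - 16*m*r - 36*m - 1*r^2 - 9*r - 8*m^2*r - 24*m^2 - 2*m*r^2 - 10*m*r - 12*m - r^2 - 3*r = m^2*(-8*r - 72) + m*(-2*r^2 - 26*r - 72) - 2*r^2 - 18*r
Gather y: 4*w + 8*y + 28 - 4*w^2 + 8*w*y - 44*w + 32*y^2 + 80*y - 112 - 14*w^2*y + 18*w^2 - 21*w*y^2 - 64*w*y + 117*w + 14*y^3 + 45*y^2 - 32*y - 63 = 14*w^2 + 77*w + 14*y^3 + y^2*(77 - 21*w) + y*(-14*w^2 - 56*w + 56) - 147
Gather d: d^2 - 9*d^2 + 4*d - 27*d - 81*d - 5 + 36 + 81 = -8*d^2 - 104*d + 112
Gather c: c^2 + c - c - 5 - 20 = c^2 - 25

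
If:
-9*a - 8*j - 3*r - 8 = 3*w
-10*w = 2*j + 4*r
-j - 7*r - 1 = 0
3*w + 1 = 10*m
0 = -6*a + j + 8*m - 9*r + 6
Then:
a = 3823/5280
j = -7027/3520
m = 1427/7040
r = 501/3520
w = 241/704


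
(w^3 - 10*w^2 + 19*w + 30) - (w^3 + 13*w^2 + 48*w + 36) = -23*w^2 - 29*w - 6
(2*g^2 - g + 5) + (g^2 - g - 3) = 3*g^2 - 2*g + 2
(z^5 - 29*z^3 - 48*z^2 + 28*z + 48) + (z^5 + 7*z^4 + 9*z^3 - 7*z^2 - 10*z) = 2*z^5 + 7*z^4 - 20*z^3 - 55*z^2 + 18*z + 48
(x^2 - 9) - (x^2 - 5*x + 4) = 5*x - 13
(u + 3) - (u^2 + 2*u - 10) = -u^2 - u + 13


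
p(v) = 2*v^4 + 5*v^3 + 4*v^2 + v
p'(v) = 8*v^3 + 15*v^2 + 8*v + 1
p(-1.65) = 1.60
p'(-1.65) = -7.30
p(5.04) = 2037.25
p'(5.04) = 1446.54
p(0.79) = 6.53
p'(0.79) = 20.63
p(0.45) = 1.80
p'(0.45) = 8.37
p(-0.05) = -0.04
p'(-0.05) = 0.64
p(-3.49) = 129.40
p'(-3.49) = -184.29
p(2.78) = 260.57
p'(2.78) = 311.05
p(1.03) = 12.99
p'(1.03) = 33.90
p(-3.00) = 60.00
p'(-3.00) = -104.00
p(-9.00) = 9792.00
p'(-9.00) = -4688.00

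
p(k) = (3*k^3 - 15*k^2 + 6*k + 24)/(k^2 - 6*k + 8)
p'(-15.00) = 3.00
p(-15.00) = -42.00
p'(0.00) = 3.00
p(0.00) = 3.00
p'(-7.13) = 3.00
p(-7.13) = -18.39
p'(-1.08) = 3.00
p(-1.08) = -0.24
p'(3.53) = 3.00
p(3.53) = 13.59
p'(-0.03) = 3.00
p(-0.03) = 2.91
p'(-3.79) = 3.00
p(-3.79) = -8.37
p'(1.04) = 3.00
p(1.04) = 6.12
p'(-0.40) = 3.00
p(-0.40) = 1.80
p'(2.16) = 3.00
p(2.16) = 9.48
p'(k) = (6 - 2*k)*(3*k^3 - 15*k^2 + 6*k + 24)/(k^2 - 6*k + 8)^2 + (9*k^2 - 30*k + 6)/(k^2 - 6*k + 8) = 3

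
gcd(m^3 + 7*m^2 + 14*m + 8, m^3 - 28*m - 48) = m^2 + 6*m + 8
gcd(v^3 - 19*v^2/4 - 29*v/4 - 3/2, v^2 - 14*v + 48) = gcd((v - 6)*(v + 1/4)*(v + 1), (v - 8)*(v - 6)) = v - 6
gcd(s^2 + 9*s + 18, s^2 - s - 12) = s + 3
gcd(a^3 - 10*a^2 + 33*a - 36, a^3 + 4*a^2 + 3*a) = 1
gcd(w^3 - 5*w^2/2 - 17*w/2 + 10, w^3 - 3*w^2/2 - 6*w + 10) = w + 5/2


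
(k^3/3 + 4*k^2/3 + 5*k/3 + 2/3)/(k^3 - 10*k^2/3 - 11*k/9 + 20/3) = 3*(k^3 + 4*k^2 + 5*k + 2)/(9*k^3 - 30*k^2 - 11*k + 60)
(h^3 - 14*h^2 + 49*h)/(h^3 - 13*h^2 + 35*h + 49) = h/(h + 1)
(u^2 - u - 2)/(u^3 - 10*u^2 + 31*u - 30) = (u + 1)/(u^2 - 8*u + 15)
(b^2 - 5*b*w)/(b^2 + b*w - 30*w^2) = b/(b + 6*w)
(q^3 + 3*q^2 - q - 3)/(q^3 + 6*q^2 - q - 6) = (q + 3)/(q + 6)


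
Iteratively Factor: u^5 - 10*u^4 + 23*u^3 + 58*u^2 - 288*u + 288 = (u - 3)*(u^4 - 7*u^3 + 2*u^2 + 64*u - 96) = (u - 4)*(u - 3)*(u^3 - 3*u^2 - 10*u + 24) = (u - 4)^2*(u - 3)*(u^2 + u - 6) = (u - 4)^2*(u - 3)*(u + 3)*(u - 2)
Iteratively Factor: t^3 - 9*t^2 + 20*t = (t - 5)*(t^2 - 4*t) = (t - 5)*(t - 4)*(t)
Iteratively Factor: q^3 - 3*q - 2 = (q + 1)*(q^2 - q - 2) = (q + 1)^2*(q - 2)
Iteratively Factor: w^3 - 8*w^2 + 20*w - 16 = (w - 4)*(w^2 - 4*w + 4) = (w - 4)*(w - 2)*(w - 2)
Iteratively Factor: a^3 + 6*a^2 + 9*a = (a)*(a^2 + 6*a + 9) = a*(a + 3)*(a + 3)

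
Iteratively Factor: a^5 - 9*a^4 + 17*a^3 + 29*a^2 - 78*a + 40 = (a + 2)*(a^4 - 11*a^3 + 39*a^2 - 49*a + 20) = (a - 5)*(a + 2)*(a^3 - 6*a^2 + 9*a - 4) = (a - 5)*(a - 1)*(a + 2)*(a^2 - 5*a + 4) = (a - 5)*(a - 4)*(a - 1)*(a + 2)*(a - 1)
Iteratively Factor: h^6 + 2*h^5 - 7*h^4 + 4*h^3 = (h - 1)*(h^5 + 3*h^4 - 4*h^3) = (h - 1)*(h + 4)*(h^4 - h^3) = (h - 1)^2*(h + 4)*(h^3) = h*(h - 1)^2*(h + 4)*(h^2) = h^2*(h - 1)^2*(h + 4)*(h)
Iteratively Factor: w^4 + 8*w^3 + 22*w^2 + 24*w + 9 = (w + 3)*(w^3 + 5*w^2 + 7*w + 3) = (w + 3)^2*(w^2 + 2*w + 1) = (w + 1)*(w + 3)^2*(w + 1)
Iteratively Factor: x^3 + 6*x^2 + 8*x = (x + 4)*(x^2 + 2*x) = x*(x + 4)*(x + 2)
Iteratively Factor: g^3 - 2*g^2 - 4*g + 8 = (g + 2)*(g^2 - 4*g + 4) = (g - 2)*(g + 2)*(g - 2)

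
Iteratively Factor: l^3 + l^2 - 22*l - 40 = (l + 4)*(l^2 - 3*l - 10) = (l + 2)*(l + 4)*(l - 5)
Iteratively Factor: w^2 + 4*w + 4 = (w + 2)*(w + 2)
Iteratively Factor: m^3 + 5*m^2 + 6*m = (m + 3)*(m^2 + 2*m) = (m + 2)*(m + 3)*(m)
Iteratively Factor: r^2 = (r)*(r)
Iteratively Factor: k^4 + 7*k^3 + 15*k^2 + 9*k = (k)*(k^3 + 7*k^2 + 15*k + 9) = k*(k + 3)*(k^2 + 4*k + 3) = k*(k + 3)^2*(k + 1)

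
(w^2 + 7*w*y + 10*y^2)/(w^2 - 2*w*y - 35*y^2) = (-w - 2*y)/(-w + 7*y)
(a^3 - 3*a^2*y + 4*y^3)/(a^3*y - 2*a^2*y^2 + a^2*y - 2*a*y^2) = (a^2 - a*y - 2*y^2)/(a*y*(a + 1))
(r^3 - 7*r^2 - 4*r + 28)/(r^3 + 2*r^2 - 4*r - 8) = (r - 7)/(r + 2)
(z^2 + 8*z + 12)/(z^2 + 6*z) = (z + 2)/z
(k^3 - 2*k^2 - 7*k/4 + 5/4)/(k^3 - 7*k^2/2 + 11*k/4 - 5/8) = 2*(k + 1)/(2*k - 1)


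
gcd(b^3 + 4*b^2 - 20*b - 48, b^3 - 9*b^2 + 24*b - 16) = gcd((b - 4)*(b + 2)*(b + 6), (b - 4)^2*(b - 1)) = b - 4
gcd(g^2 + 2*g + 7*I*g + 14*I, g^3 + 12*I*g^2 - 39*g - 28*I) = g + 7*I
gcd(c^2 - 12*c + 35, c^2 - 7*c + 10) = c - 5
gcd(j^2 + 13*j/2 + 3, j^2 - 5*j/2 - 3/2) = j + 1/2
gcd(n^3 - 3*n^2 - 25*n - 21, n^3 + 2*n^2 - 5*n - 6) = n^2 + 4*n + 3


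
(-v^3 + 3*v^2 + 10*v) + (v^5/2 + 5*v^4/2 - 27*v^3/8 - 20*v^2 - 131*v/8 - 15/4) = v^5/2 + 5*v^4/2 - 35*v^3/8 - 17*v^2 - 51*v/8 - 15/4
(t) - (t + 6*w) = -6*w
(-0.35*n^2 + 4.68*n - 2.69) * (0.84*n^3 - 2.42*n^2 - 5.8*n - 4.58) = -0.294*n^5 + 4.7782*n^4 - 11.5552*n^3 - 19.0312*n^2 - 5.8324*n + 12.3202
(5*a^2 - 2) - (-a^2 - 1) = 6*a^2 - 1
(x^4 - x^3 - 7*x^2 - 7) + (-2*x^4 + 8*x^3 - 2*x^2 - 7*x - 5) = -x^4 + 7*x^3 - 9*x^2 - 7*x - 12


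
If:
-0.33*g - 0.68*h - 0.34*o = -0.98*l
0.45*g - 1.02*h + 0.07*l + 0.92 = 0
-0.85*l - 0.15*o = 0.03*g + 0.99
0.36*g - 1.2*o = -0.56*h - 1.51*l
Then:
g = -1.47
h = 0.19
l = -0.86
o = -1.43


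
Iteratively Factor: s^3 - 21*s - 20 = (s + 4)*(s^2 - 4*s - 5) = (s + 1)*(s + 4)*(s - 5)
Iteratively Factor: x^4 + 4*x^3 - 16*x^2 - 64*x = (x + 4)*(x^3 - 16*x) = (x + 4)^2*(x^2 - 4*x) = (x - 4)*(x + 4)^2*(x)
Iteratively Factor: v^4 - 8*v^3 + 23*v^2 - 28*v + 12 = (v - 2)*(v^3 - 6*v^2 + 11*v - 6) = (v - 3)*(v - 2)*(v^2 - 3*v + 2) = (v - 3)*(v - 2)^2*(v - 1)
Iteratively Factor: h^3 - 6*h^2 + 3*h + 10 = (h + 1)*(h^2 - 7*h + 10) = (h - 5)*(h + 1)*(h - 2)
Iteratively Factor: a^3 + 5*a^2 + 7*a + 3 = (a + 1)*(a^2 + 4*a + 3) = (a + 1)*(a + 3)*(a + 1)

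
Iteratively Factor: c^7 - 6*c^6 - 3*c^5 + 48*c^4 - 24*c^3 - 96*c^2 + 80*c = (c + 2)*(c^6 - 8*c^5 + 13*c^4 + 22*c^3 - 68*c^2 + 40*c) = (c + 2)^2*(c^5 - 10*c^4 + 33*c^3 - 44*c^2 + 20*c) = c*(c + 2)^2*(c^4 - 10*c^3 + 33*c^2 - 44*c + 20) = c*(c - 1)*(c + 2)^2*(c^3 - 9*c^2 + 24*c - 20) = c*(c - 2)*(c - 1)*(c + 2)^2*(c^2 - 7*c + 10) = c*(c - 5)*(c - 2)*(c - 1)*(c + 2)^2*(c - 2)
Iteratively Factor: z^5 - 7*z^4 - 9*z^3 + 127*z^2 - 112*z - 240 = (z - 5)*(z^4 - 2*z^3 - 19*z^2 + 32*z + 48) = (z - 5)*(z - 4)*(z^3 + 2*z^2 - 11*z - 12) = (z - 5)*(z - 4)*(z - 3)*(z^2 + 5*z + 4) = (z - 5)*(z - 4)*(z - 3)*(z + 1)*(z + 4)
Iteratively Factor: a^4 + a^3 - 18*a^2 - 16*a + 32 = (a + 2)*(a^3 - a^2 - 16*a + 16) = (a - 4)*(a + 2)*(a^2 + 3*a - 4) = (a - 4)*(a + 2)*(a + 4)*(a - 1)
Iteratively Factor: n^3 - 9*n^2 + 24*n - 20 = (n - 2)*(n^2 - 7*n + 10) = (n - 5)*(n - 2)*(n - 2)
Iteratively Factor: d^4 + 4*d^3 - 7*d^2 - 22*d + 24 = (d + 4)*(d^3 - 7*d + 6) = (d + 3)*(d + 4)*(d^2 - 3*d + 2) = (d - 2)*(d + 3)*(d + 4)*(d - 1)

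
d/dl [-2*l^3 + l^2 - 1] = 2*l*(1 - 3*l)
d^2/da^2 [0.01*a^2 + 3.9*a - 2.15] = 0.0200000000000000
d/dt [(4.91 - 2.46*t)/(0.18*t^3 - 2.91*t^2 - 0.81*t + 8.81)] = (0.8856*t^3 - 9.81*t^2 + 28.5762*t - 17.6955)/(0.0324*t^6 - 1.0476*t^5 + 8.1765*t^4 + 7.8858*t^3 - 50.6181*t^2 - 14.2722*t + 77.6161)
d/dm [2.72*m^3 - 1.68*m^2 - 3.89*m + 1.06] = 8.16*m^2 - 3.36*m - 3.89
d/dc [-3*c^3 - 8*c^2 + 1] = c*(-9*c - 16)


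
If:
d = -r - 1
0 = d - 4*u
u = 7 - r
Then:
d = -32/3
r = 29/3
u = -8/3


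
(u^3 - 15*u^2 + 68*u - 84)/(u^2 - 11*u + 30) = (u^2 - 9*u + 14)/(u - 5)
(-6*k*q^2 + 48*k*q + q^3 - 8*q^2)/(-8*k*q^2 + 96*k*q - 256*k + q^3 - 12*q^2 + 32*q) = q*(-6*k + q)/(-8*k*q + 32*k + q^2 - 4*q)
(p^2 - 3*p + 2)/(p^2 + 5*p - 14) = (p - 1)/(p + 7)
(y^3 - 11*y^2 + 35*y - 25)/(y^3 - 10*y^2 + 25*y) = (y - 1)/y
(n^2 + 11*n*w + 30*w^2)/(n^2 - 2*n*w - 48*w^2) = (-n - 5*w)/(-n + 8*w)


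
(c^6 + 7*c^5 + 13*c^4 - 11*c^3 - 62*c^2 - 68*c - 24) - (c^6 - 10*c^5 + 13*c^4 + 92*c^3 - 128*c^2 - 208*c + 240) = 17*c^5 - 103*c^3 + 66*c^2 + 140*c - 264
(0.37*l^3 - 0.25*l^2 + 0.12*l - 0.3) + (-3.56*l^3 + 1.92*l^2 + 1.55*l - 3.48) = -3.19*l^3 + 1.67*l^2 + 1.67*l - 3.78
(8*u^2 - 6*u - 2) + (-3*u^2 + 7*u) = 5*u^2 + u - 2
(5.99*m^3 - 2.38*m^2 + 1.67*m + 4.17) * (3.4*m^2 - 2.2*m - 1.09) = 20.366*m^5 - 21.27*m^4 + 4.3849*m^3 + 13.0982*m^2 - 10.9943*m - 4.5453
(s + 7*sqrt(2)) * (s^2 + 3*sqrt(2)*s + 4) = s^3 + 10*sqrt(2)*s^2 + 46*s + 28*sqrt(2)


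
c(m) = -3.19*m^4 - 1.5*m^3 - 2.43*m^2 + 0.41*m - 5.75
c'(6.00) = -2946.91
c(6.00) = -4549.01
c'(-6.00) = 2623.73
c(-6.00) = -3905.93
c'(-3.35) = 445.91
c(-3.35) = -379.76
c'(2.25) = -178.65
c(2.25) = -115.97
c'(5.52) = -2309.72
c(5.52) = -3291.57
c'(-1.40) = 33.41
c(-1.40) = -19.23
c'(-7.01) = 4208.81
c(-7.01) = -7314.38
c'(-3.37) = 454.04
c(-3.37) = -388.76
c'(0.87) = -15.63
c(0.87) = -10.05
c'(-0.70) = 5.98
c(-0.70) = -7.48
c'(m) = -12.76*m^3 - 4.5*m^2 - 4.86*m + 0.41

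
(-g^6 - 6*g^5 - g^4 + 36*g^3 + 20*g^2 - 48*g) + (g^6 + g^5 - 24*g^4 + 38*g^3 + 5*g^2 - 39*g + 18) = -5*g^5 - 25*g^4 + 74*g^3 + 25*g^2 - 87*g + 18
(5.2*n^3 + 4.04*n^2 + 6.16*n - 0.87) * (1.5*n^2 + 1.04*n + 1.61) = 7.8*n^5 + 11.468*n^4 + 21.8136*n^3 + 11.6058*n^2 + 9.0128*n - 1.4007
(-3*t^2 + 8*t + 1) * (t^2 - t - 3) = -3*t^4 + 11*t^3 + 2*t^2 - 25*t - 3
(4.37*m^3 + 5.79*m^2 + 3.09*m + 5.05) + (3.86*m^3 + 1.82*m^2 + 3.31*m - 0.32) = 8.23*m^3 + 7.61*m^2 + 6.4*m + 4.73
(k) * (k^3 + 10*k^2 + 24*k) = k^4 + 10*k^3 + 24*k^2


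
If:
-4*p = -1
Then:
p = 1/4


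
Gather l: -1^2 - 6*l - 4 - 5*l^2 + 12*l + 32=-5*l^2 + 6*l + 27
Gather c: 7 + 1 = 8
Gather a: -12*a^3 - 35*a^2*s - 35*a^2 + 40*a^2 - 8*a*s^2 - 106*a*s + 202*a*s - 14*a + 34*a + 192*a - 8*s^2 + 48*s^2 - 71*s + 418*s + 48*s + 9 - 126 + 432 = -12*a^3 + a^2*(5 - 35*s) + a*(-8*s^2 + 96*s + 212) + 40*s^2 + 395*s + 315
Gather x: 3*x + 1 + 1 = 3*x + 2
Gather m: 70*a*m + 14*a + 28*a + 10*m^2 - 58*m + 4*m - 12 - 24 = 42*a + 10*m^2 + m*(70*a - 54) - 36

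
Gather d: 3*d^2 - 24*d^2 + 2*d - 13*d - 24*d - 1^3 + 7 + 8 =-21*d^2 - 35*d + 14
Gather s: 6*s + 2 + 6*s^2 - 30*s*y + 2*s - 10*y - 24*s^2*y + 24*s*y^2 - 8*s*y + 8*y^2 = s^2*(6 - 24*y) + s*(24*y^2 - 38*y + 8) + 8*y^2 - 10*y + 2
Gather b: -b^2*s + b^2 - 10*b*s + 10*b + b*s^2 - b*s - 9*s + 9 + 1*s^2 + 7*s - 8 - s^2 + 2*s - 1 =b^2*(1 - s) + b*(s^2 - 11*s + 10)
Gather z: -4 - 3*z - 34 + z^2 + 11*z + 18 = z^2 + 8*z - 20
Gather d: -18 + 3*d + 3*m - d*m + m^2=d*(3 - m) + m^2 + 3*m - 18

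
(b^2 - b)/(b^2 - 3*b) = (b - 1)/(b - 3)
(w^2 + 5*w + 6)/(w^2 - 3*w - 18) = (w + 2)/(w - 6)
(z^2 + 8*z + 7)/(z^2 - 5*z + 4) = (z^2 + 8*z + 7)/(z^2 - 5*z + 4)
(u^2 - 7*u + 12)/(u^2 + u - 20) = (u - 3)/(u + 5)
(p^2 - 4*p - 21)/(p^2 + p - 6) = (p - 7)/(p - 2)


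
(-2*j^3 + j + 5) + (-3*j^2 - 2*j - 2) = -2*j^3 - 3*j^2 - j + 3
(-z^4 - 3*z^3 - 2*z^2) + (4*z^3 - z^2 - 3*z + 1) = -z^4 + z^3 - 3*z^2 - 3*z + 1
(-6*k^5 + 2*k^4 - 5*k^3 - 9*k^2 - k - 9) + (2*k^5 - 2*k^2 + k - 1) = -4*k^5 + 2*k^4 - 5*k^3 - 11*k^2 - 10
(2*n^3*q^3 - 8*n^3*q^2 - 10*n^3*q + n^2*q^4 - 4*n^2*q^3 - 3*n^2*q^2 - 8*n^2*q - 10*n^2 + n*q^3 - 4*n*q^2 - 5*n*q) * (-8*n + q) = -16*n^4*q^3 + 64*n^4*q^2 + 80*n^4*q - 6*n^3*q^4 + 24*n^3*q^3 + 14*n^3*q^2 + 64*n^3*q + 80*n^3 + n^2*q^5 - 4*n^2*q^4 - 11*n^2*q^3 + 24*n^2*q^2 + 30*n^2*q + n*q^4 - 4*n*q^3 - 5*n*q^2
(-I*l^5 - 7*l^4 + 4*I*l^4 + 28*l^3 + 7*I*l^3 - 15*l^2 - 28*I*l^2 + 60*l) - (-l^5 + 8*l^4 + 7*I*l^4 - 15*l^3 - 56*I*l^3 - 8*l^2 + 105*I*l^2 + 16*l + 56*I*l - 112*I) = l^5 - I*l^5 - 15*l^4 - 3*I*l^4 + 43*l^3 + 63*I*l^3 - 7*l^2 - 133*I*l^2 + 44*l - 56*I*l + 112*I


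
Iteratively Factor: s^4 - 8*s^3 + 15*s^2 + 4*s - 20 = (s + 1)*(s^3 - 9*s^2 + 24*s - 20) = (s - 2)*(s + 1)*(s^2 - 7*s + 10) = (s - 5)*(s - 2)*(s + 1)*(s - 2)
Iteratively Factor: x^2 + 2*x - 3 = (x - 1)*(x + 3)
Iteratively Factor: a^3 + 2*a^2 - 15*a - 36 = (a + 3)*(a^2 - a - 12) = (a + 3)^2*(a - 4)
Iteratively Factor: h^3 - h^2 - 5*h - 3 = (h + 1)*(h^2 - 2*h - 3) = (h + 1)^2*(h - 3)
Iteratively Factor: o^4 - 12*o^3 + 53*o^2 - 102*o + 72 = (o - 2)*(o^3 - 10*o^2 + 33*o - 36) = (o - 3)*(o - 2)*(o^2 - 7*o + 12) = (o - 3)^2*(o - 2)*(o - 4)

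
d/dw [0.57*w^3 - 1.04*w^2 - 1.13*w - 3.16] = 1.71*w^2 - 2.08*w - 1.13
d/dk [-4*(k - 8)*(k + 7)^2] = 12*(3 - k)*(k + 7)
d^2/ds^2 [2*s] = 0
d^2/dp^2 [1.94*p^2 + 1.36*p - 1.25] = 3.88000000000000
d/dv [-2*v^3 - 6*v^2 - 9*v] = -6*v^2 - 12*v - 9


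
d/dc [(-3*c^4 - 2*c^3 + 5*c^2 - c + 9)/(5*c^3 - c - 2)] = (-15*c^6 - 16*c^4 + 38*c^3 - 128*c^2 - 20*c + 11)/(25*c^6 - 10*c^4 - 20*c^3 + c^2 + 4*c + 4)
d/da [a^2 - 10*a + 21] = 2*a - 10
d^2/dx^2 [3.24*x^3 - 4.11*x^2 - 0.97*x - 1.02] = 19.44*x - 8.22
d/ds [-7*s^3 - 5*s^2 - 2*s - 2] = -21*s^2 - 10*s - 2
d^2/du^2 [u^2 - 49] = 2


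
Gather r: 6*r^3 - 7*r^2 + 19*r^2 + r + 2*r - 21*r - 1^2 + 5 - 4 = 6*r^3 + 12*r^2 - 18*r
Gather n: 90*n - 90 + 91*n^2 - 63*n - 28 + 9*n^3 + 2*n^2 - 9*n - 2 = 9*n^3 + 93*n^2 + 18*n - 120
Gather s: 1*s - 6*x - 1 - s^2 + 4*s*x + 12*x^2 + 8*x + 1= -s^2 + s*(4*x + 1) + 12*x^2 + 2*x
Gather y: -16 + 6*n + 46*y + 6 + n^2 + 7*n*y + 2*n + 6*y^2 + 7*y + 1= n^2 + 8*n + 6*y^2 + y*(7*n + 53) - 9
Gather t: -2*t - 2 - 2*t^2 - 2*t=-2*t^2 - 4*t - 2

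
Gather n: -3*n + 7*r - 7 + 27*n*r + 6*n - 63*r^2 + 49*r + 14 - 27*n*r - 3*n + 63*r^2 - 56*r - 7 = 0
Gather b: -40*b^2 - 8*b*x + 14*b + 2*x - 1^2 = -40*b^2 + b*(14 - 8*x) + 2*x - 1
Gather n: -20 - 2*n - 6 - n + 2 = -3*n - 24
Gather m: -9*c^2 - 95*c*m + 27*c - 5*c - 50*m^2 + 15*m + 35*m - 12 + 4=-9*c^2 + 22*c - 50*m^2 + m*(50 - 95*c) - 8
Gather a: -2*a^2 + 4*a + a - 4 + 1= -2*a^2 + 5*a - 3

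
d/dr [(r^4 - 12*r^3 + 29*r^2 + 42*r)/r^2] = 2*r - 12 - 42/r^2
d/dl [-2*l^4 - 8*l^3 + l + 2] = -8*l^3 - 24*l^2 + 1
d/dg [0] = 0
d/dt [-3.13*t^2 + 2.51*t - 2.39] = 2.51 - 6.26*t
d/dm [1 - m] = -1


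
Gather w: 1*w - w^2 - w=-w^2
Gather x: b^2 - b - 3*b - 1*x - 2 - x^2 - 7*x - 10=b^2 - 4*b - x^2 - 8*x - 12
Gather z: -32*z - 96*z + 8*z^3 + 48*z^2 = 8*z^3 + 48*z^2 - 128*z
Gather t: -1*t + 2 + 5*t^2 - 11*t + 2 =5*t^2 - 12*t + 4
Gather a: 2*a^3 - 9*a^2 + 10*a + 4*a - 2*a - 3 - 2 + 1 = 2*a^3 - 9*a^2 + 12*a - 4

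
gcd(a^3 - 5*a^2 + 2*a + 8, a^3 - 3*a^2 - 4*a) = a^2 - 3*a - 4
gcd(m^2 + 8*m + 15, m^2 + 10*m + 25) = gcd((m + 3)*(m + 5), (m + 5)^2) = m + 5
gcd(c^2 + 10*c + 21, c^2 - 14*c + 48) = 1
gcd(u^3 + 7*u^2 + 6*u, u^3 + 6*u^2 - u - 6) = u^2 + 7*u + 6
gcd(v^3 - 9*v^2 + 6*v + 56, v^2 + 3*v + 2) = v + 2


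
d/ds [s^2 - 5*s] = 2*s - 5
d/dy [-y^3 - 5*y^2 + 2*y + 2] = -3*y^2 - 10*y + 2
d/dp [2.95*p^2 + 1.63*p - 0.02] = 5.9*p + 1.63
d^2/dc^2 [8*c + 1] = 0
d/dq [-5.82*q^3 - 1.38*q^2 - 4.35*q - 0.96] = -17.46*q^2 - 2.76*q - 4.35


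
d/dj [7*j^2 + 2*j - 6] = 14*j + 2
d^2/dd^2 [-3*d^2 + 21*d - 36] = -6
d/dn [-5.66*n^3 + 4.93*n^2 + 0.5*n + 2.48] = -16.98*n^2 + 9.86*n + 0.5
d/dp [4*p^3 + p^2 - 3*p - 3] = 12*p^2 + 2*p - 3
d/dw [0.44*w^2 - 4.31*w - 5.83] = 0.88*w - 4.31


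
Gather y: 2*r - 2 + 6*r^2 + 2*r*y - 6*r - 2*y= 6*r^2 - 4*r + y*(2*r - 2) - 2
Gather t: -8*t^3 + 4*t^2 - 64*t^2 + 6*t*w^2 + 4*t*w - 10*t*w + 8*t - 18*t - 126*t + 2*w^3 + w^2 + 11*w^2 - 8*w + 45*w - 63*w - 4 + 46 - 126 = -8*t^3 - 60*t^2 + t*(6*w^2 - 6*w - 136) + 2*w^3 + 12*w^2 - 26*w - 84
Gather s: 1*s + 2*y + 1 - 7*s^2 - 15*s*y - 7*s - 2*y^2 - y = -7*s^2 + s*(-15*y - 6) - 2*y^2 + y + 1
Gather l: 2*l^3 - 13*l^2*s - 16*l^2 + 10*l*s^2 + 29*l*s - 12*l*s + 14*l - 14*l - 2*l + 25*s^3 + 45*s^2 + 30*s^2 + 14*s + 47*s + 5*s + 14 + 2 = 2*l^3 + l^2*(-13*s - 16) + l*(10*s^2 + 17*s - 2) + 25*s^3 + 75*s^2 + 66*s + 16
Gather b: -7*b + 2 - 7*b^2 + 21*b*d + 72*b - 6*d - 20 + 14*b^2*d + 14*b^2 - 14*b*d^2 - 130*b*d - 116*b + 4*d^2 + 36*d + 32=b^2*(14*d + 7) + b*(-14*d^2 - 109*d - 51) + 4*d^2 + 30*d + 14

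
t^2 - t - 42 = (t - 7)*(t + 6)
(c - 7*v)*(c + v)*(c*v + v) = c^3*v - 6*c^2*v^2 + c^2*v - 7*c*v^3 - 6*c*v^2 - 7*v^3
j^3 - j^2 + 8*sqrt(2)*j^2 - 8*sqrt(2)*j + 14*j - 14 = (j - 1)*(j + sqrt(2))*(j + 7*sqrt(2))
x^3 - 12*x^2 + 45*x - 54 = (x - 6)*(x - 3)^2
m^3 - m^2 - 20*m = m*(m - 5)*(m + 4)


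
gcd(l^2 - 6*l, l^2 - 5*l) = l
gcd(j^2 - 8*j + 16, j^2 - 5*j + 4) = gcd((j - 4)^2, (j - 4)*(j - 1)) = j - 4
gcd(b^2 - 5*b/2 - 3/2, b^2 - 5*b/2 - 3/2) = b^2 - 5*b/2 - 3/2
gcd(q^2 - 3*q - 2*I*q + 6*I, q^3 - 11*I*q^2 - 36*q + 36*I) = q - 2*I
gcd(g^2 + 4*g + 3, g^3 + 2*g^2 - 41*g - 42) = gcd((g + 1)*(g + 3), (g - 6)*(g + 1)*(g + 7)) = g + 1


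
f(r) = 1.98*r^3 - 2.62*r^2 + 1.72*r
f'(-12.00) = 919.96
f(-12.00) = -3819.36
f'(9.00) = 435.70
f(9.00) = 1246.68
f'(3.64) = 61.35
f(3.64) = 67.04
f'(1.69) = 9.83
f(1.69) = 4.98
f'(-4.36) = 137.48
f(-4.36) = -221.41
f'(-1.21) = 16.76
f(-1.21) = -9.42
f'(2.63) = 29.03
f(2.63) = 22.42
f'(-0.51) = 5.94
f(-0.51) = -1.82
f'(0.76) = 1.17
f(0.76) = 0.66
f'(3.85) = 69.59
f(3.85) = 80.78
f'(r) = 5.94*r^2 - 5.24*r + 1.72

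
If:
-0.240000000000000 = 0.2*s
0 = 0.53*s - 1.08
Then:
No Solution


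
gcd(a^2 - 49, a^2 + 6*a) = 1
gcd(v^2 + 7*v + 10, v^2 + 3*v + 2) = v + 2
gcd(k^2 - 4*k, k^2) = k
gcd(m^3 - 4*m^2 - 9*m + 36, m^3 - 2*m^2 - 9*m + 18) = m^2 - 9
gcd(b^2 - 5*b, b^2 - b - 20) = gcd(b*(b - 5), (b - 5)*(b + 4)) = b - 5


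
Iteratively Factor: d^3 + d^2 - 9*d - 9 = (d - 3)*(d^2 + 4*d + 3) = (d - 3)*(d + 3)*(d + 1)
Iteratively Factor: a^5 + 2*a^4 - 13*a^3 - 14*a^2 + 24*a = (a + 4)*(a^4 - 2*a^3 - 5*a^2 + 6*a) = (a - 3)*(a + 4)*(a^3 + a^2 - 2*a) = (a - 3)*(a - 1)*(a + 4)*(a^2 + 2*a) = a*(a - 3)*(a - 1)*(a + 4)*(a + 2)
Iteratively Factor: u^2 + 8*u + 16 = (u + 4)*(u + 4)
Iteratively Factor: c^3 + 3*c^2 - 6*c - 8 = (c - 2)*(c^2 + 5*c + 4) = (c - 2)*(c + 1)*(c + 4)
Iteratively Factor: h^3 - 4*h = (h - 2)*(h^2 + 2*h) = (h - 2)*(h + 2)*(h)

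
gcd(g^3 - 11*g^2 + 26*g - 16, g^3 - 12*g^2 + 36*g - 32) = g^2 - 10*g + 16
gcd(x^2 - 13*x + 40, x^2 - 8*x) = x - 8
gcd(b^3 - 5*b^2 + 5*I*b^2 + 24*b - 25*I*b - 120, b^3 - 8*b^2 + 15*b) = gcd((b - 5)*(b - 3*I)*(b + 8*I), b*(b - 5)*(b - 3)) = b - 5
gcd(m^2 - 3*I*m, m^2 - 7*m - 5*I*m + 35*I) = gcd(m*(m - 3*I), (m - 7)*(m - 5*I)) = 1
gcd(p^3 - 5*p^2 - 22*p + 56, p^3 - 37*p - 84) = p^2 - 3*p - 28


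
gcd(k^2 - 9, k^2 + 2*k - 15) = k - 3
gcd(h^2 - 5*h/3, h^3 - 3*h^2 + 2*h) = h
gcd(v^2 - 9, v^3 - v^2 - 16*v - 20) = 1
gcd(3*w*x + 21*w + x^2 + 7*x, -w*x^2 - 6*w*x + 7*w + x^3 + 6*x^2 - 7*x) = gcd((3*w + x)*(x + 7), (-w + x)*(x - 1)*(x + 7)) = x + 7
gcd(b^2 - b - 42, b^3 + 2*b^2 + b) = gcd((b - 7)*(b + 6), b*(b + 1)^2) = 1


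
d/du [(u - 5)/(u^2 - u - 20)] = -1/(u^2 + 8*u + 16)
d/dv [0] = 0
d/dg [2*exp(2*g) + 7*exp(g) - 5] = (4*exp(g) + 7)*exp(g)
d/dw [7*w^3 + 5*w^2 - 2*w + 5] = 21*w^2 + 10*w - 2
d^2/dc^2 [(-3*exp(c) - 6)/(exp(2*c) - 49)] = 3*(8*(exp(c) + 1)*(exp(2*c) - 49)*exp(c) - 8*(exp(c) + 2)*exp(3*c) - (exp(2*c) - 49)^2)*exp(c)/(exp(2*c) - 49)^3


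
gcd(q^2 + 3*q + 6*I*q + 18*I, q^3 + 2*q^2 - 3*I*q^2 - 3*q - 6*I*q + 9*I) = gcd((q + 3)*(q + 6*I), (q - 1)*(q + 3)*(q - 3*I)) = q + 3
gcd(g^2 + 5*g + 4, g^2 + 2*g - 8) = g + 4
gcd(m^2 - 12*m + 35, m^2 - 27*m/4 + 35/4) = m - 5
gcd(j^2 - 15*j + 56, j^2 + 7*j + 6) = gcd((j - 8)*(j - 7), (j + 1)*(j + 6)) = 1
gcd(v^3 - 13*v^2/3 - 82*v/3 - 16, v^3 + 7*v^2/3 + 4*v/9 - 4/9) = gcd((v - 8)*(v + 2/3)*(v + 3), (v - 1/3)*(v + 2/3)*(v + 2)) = v + 2/3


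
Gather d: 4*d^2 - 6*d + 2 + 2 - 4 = 4*d^2 - 6*d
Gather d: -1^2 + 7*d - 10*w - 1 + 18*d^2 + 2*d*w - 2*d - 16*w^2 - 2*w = 18*d^2 + d*(2*w + 5) - 16*w^2 - 12*w - 2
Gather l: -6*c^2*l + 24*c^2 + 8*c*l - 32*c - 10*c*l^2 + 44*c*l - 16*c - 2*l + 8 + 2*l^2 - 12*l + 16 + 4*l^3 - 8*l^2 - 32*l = 24*c^2 - 48*c + 4*l^3 + l^2*(-10*c - 6) + l*(-6*c^2 + 52*c - 46) + 24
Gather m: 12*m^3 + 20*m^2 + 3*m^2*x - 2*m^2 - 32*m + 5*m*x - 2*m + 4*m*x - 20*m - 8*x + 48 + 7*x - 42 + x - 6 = 12*m^3 + m^2*(3*x + 18) + m*(9*x - 54)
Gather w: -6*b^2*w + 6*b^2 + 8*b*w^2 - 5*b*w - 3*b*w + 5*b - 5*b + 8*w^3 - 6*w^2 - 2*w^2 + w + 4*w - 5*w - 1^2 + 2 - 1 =6*b^2 + 8*w^3 + w^2*(8*b - 8) + w*(-6*b^2 - 8*b)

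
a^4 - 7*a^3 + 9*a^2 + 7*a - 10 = (a - 5)*(a - 2)*(a - 1)*(a + 1)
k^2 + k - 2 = (k - 1)*(k + 2)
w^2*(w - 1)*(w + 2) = w^4 + w^3 - 2*w^2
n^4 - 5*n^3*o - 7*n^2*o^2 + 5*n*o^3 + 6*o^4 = (n - 6*o)*(n - o)*(n + o)^2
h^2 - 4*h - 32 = (h - 8)*(h + 4)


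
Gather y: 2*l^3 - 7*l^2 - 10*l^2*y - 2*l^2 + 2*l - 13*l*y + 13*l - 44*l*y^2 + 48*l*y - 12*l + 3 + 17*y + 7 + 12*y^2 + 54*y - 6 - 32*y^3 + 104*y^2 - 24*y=2*l^3 - 9*l^2 + 3*l - 32*y^3 + y^2*(116 - 44*l) + y*(-10*l^2 + 35*l + 47) + 4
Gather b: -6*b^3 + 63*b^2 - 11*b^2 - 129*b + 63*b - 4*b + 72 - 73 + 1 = -6*b^3 + 52*b^2 - 70*b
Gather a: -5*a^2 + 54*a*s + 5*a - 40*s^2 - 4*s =-5*a^2 + a*(54*s + 5) - 40*s^2 - 4*s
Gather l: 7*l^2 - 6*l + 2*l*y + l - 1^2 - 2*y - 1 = 7*l^2 + l*(2*y - 5) - 2*y - 2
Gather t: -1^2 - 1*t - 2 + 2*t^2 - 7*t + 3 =2*t^2 - 8*t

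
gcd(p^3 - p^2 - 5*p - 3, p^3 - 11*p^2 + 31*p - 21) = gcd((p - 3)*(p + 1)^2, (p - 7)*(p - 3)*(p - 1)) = p - 3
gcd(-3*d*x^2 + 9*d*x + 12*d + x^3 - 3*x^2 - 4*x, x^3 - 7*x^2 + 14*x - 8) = x - 4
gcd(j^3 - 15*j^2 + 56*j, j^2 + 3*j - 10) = 1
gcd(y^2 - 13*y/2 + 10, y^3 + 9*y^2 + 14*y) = 1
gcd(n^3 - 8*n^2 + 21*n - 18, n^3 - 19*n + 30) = n^2 - 5*n + 6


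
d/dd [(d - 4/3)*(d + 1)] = 2*d - 1/3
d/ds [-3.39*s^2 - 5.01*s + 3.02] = -6.78*s - 5.01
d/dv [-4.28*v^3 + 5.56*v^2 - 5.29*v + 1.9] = -12.84*v^2 + 11.12*v - 5.29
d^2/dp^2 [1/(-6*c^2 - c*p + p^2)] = 2*(-6*c^2 - c*p + p^2 - (c - 2*p)^2)/(6*c^2 + c*p - p^2)^3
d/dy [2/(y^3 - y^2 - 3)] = 2*y*(2 - 3*y)/(-y^3 + y^2 + 3)^2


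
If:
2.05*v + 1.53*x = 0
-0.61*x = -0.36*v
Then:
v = 0.00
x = 0.00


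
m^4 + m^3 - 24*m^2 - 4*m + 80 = (m - 4)*(m - 2)*(m + 2)*(m + 5)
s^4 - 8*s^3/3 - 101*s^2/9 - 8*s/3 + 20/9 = (s - 5)*(s - 1/3)*(s + 2/3)*(s + 2)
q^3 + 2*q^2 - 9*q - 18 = (q - 3)*(q + 2)*(q + 3)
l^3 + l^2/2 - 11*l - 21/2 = (l - 7/2)*(l + 1)*(l + 3)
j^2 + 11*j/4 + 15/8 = (j + 5/4)*(j + 3/2)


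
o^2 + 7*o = o*(o + 7)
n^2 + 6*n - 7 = (n - 1)*(n + 7)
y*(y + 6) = y^2 + 6*y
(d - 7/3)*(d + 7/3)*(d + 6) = d^3 + 6*d^2 - 49*d/9 - 98/3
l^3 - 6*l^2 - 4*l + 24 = (l - 6)*(l - 2)*(l + 2)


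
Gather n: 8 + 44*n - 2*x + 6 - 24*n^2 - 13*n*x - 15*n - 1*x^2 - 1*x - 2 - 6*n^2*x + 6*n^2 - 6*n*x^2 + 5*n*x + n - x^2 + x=n^2*(-6*x - 18) + n*(-6*x^2 - 8*x + 30) - 2*x^2 - 2*x + 12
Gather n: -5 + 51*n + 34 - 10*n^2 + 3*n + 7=-10*n^2 + 54*n + 36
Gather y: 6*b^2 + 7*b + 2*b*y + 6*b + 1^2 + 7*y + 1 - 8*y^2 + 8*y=6*b^2 + 13*b - 8*y^2 + y*(2*b + 15) + 2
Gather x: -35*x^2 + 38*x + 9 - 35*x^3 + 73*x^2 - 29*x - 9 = -35*x^3 + 38*x^2 + 9*x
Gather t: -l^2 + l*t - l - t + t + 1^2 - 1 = -l^2 + l*t - l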